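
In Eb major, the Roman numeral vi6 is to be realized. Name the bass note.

vi in Eb major has root C; the chord is C-Eb-G.
The figure 6 means first inversion — the third is in the bass.

Eb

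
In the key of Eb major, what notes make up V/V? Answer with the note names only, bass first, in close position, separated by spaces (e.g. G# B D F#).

F A C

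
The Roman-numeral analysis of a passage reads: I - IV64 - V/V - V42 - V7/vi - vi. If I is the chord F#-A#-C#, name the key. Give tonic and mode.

F# major

I is given as F#-A#-C# — a major triad with root F#.
If F# is scale degree 1 and the mode makes that degree carry a major triad, the tonic is F# and the mode is major.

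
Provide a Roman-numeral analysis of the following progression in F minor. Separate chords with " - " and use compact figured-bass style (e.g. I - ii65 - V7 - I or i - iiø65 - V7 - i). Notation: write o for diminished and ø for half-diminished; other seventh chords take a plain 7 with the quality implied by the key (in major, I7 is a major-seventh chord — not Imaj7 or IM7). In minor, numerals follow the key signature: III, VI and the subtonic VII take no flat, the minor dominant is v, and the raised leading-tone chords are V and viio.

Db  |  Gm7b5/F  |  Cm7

VI - iiø42 - v7

Db: root Db is the submediant; major triad there is VI.
Gm7b5/F: root G is the supertonic; half-diminished seventh chord there is iiø42.
Cm7: minor seventh chord on C = scale degree 5 → v7.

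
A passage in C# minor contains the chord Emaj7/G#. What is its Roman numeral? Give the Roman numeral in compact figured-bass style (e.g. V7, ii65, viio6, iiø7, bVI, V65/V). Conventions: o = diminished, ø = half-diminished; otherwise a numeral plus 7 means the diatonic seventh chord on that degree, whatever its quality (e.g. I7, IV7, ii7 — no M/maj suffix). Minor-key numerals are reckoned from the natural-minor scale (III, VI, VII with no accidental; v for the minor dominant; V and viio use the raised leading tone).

III65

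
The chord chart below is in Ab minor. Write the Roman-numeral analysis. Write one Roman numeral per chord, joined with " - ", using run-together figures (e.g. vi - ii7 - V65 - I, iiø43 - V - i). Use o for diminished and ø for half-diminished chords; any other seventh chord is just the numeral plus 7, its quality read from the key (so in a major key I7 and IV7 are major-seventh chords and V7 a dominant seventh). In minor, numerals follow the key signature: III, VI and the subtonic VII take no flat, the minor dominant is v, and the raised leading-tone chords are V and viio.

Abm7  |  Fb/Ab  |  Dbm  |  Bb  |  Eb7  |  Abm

i7 - VI6 - iv - V/V - V7 - i

Abm7: root Ab is the tonic; minor seventh chord there is i7.
Fb/Ab: root Fb is the submediant; major triad there is VI6.
Dbm: minor triad on Db = scale degree 4 → iv.
Bb: a major triad on Bb, the applied dominant of V → V/V.
Eb7: root Eb is the dominant; dominant seventh chord there is V7.
Abm: root Ab is the tonic; minor triad there is i.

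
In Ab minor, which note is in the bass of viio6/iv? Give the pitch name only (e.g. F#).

Eb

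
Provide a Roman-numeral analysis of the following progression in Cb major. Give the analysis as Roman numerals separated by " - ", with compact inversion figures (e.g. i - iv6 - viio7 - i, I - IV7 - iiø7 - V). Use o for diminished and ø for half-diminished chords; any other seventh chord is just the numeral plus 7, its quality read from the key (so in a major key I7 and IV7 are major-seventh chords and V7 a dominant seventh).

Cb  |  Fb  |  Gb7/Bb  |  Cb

Cb: root Cb is the tonic; major triad there is I.
Fb has root Fb, degree 4 in Cb major, so IV.
Gb7/Bb has root Gb, degree 5 in Cb major, so V65.
Cb: root Cb is the tonic; major triad there is I.

I - IV - V65 - I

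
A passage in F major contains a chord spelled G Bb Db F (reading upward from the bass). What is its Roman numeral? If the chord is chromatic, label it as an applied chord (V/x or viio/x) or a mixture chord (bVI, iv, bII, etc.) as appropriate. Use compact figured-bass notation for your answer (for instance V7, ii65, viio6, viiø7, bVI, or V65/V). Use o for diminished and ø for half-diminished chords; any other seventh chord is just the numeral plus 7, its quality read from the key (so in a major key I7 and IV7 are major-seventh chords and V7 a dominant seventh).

iiø7

Stacked in thirds the chord is G-Bb-Db-F: a half-diminished seventh chord on G.
G is the second degree of F major. This is the half-diminished supertonic seventh, borrowed from the parallel minor.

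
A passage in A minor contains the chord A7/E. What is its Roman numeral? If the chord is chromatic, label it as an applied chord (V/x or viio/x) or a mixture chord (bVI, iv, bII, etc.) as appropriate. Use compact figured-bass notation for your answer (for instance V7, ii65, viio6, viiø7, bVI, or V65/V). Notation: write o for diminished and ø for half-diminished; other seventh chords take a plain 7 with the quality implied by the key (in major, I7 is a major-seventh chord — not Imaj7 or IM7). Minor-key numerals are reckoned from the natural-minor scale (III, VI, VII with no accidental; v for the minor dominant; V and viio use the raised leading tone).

Stacked in thirds the chord is A-C#-E-G: a dominant seventh chord on A.
A is not a diatonic chord root with this quality in A minor, but it lies a perfect fifth above D (iv), so the chord functions as an applied dominant of iv.
With E in the bass the chord is in second inversion, so the figured bass is 43.

V43/iv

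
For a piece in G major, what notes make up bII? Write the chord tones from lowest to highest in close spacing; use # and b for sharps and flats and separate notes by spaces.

Ab C Eb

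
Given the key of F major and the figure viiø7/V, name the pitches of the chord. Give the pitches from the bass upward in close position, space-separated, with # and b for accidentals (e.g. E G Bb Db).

B D F A

The slash marks an applied leading-tone chord: viio of V. In F major, V is C, so the leading tone to it is B, a half step below.
Building a half-diminished seventh chord on B gives B-D-F-A.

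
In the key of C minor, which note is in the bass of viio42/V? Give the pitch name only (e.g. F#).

Eb

The applied chord viio42/V is rooted on F#: F#-A-C-Eb.
The figure 42 means third inversion — the seventh is in the bass.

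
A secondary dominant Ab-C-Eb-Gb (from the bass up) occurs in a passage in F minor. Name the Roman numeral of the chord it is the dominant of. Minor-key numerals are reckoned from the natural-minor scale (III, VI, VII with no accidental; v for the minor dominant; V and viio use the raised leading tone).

VI

The chord is a dominant seventh chord on Ab.
A dominant resolves down a perfect fifth: Ab → Db. In F minor, Db is scale degree 6, i.e. VI.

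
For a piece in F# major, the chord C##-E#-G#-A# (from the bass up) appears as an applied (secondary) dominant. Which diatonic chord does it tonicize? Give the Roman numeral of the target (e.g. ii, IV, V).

vi

The chord is a dominant seventh chord on A#.
A dominant resolves down a perfect fifth: A# → D#. In F# major, D# is scale degree 6, i.e. vi.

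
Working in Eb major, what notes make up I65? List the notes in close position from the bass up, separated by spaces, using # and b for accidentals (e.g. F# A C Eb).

G Bb D Eb

The numeral's case and figure indicate a major seventh chord. In Eb major its root, the first degree, is Eb.
Stacking thirds from Eb gives Eb-G-Bb-D.
The figured bass 65 indicates first inversion, placing the third (G) in the bass: G-Bb-D-Eb.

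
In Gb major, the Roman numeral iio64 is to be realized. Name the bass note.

iio in Gb major has root Ab; the chord is Ab-Cb-Ebb.
The figure 64 means second inversion — the fifth is in the bass.

Ebb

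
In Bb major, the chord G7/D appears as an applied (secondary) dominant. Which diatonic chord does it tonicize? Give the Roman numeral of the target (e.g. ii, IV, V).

ii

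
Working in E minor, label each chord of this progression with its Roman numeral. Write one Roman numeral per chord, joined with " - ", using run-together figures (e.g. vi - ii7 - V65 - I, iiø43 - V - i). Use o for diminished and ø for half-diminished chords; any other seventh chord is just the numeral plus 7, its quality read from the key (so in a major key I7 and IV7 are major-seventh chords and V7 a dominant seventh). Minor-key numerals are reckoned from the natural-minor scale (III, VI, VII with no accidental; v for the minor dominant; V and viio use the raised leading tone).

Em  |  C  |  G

Em has root E, degree 1 in E minor, so i.
C: root C is the submediant; major triad there is VI.
G: root G is the mediant; major triad there is III.

i - VI - III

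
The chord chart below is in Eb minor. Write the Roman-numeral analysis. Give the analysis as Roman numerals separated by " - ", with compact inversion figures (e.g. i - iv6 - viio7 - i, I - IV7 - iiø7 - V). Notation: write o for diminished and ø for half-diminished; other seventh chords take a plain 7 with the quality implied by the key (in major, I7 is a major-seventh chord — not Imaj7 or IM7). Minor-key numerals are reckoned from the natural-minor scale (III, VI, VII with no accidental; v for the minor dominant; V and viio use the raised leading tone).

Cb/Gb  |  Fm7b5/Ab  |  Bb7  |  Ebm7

Cb/Gb has root Cb, degree 6 in Eb minor, so VI64.
Fm7b5/Ab has root F, degree 2 in Eb minor, so iiø65.
Bb7: root Bb is the dominant; dominant seventh chord there is V7.
Ebm7: minor seventh chord on Eb = scale degree 1 → i7.

VI64 - iiø65 - V7 - i7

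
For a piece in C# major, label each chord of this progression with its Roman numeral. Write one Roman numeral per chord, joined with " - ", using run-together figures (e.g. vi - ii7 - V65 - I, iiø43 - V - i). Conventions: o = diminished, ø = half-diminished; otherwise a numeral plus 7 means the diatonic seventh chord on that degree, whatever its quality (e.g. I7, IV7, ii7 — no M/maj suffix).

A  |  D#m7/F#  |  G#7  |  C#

A: A with this quality isn't in the key; it's bVI, borrowed from the parallel minor.
D#m7/F#: root D# is the supertonic; minor seventh chord there is ii65.
G#7: dominant seventh chord on G# = scale degree 5 → V7.
C#: root C# is the tonic; major triad there is I.

bVI - ii65 - V7 - I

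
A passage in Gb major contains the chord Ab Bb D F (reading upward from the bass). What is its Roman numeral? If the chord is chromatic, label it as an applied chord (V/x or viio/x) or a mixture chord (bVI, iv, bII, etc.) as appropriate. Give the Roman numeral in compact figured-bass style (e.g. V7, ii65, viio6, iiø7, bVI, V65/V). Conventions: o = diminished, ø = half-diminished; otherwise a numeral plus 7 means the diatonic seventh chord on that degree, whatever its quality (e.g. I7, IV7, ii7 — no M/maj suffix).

V42/vi

The pitches Bb-D-F-Ab form a dominant seventh chord rooted on Bb.
Bb is not a diatonic chord root with this quality in Gb major, but it lies a perfect fifth above Eb (vi), so the chord functions as an applied dominant of vi.
With Ab in the bass the chord is in third inversion, so the figured bass is 42.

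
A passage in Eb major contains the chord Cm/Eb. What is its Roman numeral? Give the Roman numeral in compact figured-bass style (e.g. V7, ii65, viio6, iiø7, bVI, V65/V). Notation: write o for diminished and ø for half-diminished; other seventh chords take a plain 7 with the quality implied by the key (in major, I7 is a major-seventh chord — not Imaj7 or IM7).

vi6

The pitches C-Eb-G form a minor triad rooted on C.
In Eb major, C is the submediant; the diatonic minor triad there is vi.
With Eb in the bass the chord is in first inversion, so the figured bass is 6.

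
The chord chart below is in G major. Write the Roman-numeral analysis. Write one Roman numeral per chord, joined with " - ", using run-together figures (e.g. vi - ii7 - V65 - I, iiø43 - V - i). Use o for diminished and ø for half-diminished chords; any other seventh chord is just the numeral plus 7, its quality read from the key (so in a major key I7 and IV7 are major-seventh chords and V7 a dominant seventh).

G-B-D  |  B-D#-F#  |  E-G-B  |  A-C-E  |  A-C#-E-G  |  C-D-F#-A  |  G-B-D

G-B-D has root G, degree 1 in G major, so I.
B-D#-F#: chromatic; B is V of vi, so V/vi.
E-G-B: root E is the submediant; minor triad there is vi.
A-C-E: root A is the supertonic; minor triad there is ii.
A-C#-E-G: chromatic; A is V of V, so V7/V.
C-D-F#-A: root D is the dominant; dominant seventh chord there is V42.
G-B-D: major triad on G = scale degree 1 → I.

I - V/vi - vi - ii - V7/V - V42 - I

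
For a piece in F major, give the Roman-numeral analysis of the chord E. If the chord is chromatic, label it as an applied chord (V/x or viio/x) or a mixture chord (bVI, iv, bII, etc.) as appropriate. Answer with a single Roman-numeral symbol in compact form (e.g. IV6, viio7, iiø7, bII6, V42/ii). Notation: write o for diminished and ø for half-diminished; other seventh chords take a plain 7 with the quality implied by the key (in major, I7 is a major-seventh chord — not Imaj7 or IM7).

V/iii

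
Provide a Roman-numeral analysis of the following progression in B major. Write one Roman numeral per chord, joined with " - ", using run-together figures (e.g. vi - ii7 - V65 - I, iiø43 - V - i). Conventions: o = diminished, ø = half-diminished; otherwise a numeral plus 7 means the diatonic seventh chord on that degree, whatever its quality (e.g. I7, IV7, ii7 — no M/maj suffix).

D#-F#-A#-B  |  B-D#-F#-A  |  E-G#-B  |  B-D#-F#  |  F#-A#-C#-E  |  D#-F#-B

I65 - V7/IV - IV - I - V7 - I6

D#-F#-A#-B: root B is the tonic; major seventh chord there is I65.
B-D#-F#-A is the secondary dominant of IV (dominant seventh chord on B): V7/IV.
E-G#-B: major triad on E = scale degree 4 → IV.
B-D#-F#: root B is the tonic; major triad there is I.
F#-A#-C#-E: dominant seventh chord on F# = scale degree 5 → V7.
D#-F#-B: major triad on B = scale degree 1 → I6.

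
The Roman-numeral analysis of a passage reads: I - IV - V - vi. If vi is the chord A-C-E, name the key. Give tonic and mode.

The chord Am is a minor triad rooted on A; its label is vi.
vi on A implies A is the submediant; that puts the tonic at C, and the lowercase numeral fits major mode.

C major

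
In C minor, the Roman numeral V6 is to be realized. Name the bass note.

B

V in C minor has root G; the chord is G-B-D.
The figure 6 means first inversion — the third is in the bass.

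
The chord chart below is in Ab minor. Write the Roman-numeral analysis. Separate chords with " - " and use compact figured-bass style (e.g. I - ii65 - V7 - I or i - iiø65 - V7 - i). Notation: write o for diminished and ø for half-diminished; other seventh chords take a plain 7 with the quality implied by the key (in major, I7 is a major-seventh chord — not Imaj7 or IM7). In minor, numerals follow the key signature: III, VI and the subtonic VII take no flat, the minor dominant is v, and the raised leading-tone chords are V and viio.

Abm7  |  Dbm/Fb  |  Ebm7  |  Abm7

i7 - iv6 - v7 - i7

Abm7: minor seventh chord on Ab = scale degree 1 → i7.
Dbm/Fb: minor triad on Db = scale degree 4 → iv6.
Ebm7: root Eb is the dominant; minor seventh chord there is v7.
Abm7: minor seventh chord on Ab = scale degree 1 → i7.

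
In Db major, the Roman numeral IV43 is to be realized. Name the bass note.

IV in Db major has root Gb; the chord is Gb-Bb-Db-F.
The figure 43 means second inversion — the fifth is in the bass.

Db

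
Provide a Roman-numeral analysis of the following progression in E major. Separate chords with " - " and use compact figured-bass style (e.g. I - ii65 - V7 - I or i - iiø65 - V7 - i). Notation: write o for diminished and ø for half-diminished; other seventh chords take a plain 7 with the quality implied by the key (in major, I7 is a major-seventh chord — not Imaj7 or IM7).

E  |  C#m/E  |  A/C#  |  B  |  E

I - vi6 - IV6 - V - I

E has root E, degree 1 in E major, so I.
C#m/E has root C#, degree 6 in E major, so vi6.
A/C#: major triad on A = scale degree 4 → IV6.
B: root B is the dominant; major triad there is V.
E: root E is the tonic; major triad there is I.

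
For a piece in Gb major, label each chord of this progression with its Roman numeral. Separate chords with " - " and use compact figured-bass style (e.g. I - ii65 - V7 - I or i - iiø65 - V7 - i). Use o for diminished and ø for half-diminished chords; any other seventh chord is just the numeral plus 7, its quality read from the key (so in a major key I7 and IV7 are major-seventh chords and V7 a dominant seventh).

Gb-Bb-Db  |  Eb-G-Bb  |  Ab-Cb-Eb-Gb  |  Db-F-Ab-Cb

I - V/ii - ii7 - V7

Gb-Bb-Db: root Gb is the tonic; major triad there is I.
Eb-G-Bb: a major triad on Eb, the applied dominant of ii → V/ii.
Ab-Cb-Eb-Gb has root Ab, degree 2 in Gb major, so ii7.
Db-F-Ab-Cb has root Db, degree 5 in Gb major, so V7.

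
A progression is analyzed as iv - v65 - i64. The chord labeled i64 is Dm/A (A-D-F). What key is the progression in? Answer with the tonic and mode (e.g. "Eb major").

D minor

i64 is given as A-D-F — a minor triad with root D.
If D is scale degree 1 and the mode makes that degree carry a minor triad, the tonic is D and the mode is minor.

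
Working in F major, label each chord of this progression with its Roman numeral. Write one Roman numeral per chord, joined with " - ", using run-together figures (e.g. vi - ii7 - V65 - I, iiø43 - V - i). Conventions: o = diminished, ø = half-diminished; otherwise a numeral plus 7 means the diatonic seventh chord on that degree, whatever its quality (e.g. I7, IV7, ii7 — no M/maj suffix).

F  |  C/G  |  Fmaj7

I - V64 - I7

F: major triad on F = scale degree 1 → I.
C/G: root C is the dominant; major triad there is V64.
Fmaj7: root F is the tonic; major seventh chord there is I7.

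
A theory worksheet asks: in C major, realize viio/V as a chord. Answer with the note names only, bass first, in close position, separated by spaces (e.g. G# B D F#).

viio/V is a secondary leading-tone chord. The target V is G in C major; the applied chord is rooted a semitone below, on F#.
Building a diminished triad on F# gives F#-A-C.

F# A C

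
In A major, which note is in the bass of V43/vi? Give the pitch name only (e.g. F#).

G#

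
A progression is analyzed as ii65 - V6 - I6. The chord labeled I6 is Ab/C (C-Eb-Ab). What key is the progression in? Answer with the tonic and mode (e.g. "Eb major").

Ab major

The chord Ab/C is a major triad rooted on Ab; its label is I6.
If Ab is scale degree 1 and the mode makes that degree carry a major triad, the tonic is Ab and the mode is major.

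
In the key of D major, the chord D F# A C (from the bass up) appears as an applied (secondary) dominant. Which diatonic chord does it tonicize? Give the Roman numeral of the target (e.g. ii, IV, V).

IV

The chord is a dominant seventh chord on D.
A dominant resolves down a perfect fifth: D → G. In D major, G is scale degree 4, i.e. IV.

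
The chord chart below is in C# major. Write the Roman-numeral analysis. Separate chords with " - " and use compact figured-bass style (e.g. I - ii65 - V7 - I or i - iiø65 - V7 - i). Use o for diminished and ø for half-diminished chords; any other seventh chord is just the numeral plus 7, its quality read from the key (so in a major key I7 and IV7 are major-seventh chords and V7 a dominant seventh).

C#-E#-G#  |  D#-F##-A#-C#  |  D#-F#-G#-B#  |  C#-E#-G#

C#-E#-G#: root C# is the tonic; major triad there is I.
D#-F##-A#-C#: a dominant seventh chord on D#, the applied dominant of V → V7/V.
D#-F#-G#-B#: dominant seventh chord on G# = scale degree 5 → V43.
C#-E#-G#: major triad on C# = scale degree 1 → I.

I - V7/V - V43 - I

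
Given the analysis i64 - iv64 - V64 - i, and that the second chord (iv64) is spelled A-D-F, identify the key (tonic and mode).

The chord Dm/A is a minor triad rooted on D; its label is iv64.
iv64 on D implies D is the subdominant; that puts the tonic at A, and the lowercase numeral fits minor mode.

A minor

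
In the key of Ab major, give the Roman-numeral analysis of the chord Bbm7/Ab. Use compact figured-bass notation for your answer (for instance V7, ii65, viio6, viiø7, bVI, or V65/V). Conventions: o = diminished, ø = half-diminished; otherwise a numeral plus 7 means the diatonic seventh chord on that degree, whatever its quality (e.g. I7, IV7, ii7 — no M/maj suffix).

ii42

Stacked in thirds the chord is Bb-Db-F-Ab: a minor seventh chord on Bb.
Bb is scale degree 2 in Ab major, and a minor seventh chord on that degree is written ii7.
With Ab in the bass the chord is in third inversion, so the figured bass is 42.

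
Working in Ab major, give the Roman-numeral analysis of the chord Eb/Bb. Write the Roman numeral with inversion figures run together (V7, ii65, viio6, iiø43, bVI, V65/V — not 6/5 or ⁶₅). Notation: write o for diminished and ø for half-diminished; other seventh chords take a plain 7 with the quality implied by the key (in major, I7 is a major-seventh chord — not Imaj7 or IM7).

Stacked in thirds the chord is Eb-G-Bb: a major triad on Eb.
In Ab major, Eb is the dominant; the diatonic major triad there is V.
With Bb in the bass the chord is in second inversion, so the figured bass is 64.

V64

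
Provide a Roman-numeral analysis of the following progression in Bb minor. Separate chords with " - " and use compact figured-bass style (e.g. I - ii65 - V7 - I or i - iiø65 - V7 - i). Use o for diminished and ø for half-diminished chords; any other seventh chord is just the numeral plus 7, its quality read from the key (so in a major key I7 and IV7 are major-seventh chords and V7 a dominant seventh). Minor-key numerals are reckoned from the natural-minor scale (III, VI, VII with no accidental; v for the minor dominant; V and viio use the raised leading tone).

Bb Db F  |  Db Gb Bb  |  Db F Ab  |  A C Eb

i - VI64 - III - viio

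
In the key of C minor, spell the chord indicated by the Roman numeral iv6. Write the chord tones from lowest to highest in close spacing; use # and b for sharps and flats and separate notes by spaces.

Ab C F

The numeral's case and figure indicate a minor triad. In C minor its root, scale degree 4, is F.
Stacking thirds from F gives F-Ab-C.
With the 6 figure the chord is in first inversion; from the bass Ab upward in close position it reads Ab-C-F.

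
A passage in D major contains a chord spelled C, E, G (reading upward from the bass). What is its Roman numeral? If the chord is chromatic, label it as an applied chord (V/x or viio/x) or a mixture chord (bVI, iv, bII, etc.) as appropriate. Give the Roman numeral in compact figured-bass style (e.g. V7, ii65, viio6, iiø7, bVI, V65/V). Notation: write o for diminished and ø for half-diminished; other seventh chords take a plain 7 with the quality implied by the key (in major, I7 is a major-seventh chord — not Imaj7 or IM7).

Stacked in thirds the chord is C-E-G: a major triad on C.
C is the lowered seventh degree of D major (diatonic 7 would be C#). This is a major triad on the lowered seventh degree (the subtonic), borrowed from the parallel minor.

bVII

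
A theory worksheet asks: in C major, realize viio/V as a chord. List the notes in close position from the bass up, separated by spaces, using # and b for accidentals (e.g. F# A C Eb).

The slash marks an applied leading-tone chord: viio of V. In C major, V is G, so the leading tone to it is F#, a half step below.
Building a diminished triad on F# gives F#-A-C.

F# A C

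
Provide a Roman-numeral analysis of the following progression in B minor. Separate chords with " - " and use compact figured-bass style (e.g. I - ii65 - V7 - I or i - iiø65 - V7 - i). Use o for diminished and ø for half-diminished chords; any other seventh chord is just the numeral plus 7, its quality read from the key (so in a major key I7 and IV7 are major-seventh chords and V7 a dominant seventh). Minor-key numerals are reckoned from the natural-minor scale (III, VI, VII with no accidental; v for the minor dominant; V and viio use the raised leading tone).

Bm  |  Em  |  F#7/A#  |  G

Bm has root B, degree 1 in B minor, so i.
Em: root E is the subdominant; minor triad there is iv.
F#7/A# has root F#, degree 5 in B minor, so V65.
G has root G, degree 6 in B minor, so VI.

i - iv - V65 - VI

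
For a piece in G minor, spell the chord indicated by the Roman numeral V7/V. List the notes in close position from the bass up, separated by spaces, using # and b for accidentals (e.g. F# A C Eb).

The slash means an applied dominant: we want the dominant of V. In G minor, V is D major, and its dominant is built on A.
Building a dominant seventh chord on A gives A-C#-E-G.

A C# E G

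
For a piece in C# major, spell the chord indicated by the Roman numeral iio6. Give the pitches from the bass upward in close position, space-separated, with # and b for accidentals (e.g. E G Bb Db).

iio6 is the diminished supertonic triad, borrowed from the parallel minor. In C# major that root is D#.
So the chord is D#-F#-A.
The figured bass 6 indicates first inversion, placing the third (F#) in the bass: F#-A-D#.

F# A D#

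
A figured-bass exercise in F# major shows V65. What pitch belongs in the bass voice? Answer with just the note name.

V in F# major has root C#; the chord is C#-E#-G#-B.
The figure 65 means first inversion — the third is in the bass.

E#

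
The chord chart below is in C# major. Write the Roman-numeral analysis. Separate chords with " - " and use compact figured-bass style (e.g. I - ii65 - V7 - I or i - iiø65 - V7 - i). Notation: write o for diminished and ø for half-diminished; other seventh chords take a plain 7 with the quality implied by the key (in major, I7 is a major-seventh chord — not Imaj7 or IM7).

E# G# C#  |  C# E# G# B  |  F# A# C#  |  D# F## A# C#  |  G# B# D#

E#-G#-C#: major triad on C# = scale degree 1 → I6.
C#-E#-G#-B: chromatic; C# is V of IV, so V7/IV.
F#-A#-C# has root F#, degree 4 in C# major, so IV.
D#-F##-A#-C#: a dominant seventh chord on D#, the applied dominant of V → V7/V.
G#-B#-D#: major triad on G# = scale degree 5 → V.

I6 - V7/IV - IV - V7/V - V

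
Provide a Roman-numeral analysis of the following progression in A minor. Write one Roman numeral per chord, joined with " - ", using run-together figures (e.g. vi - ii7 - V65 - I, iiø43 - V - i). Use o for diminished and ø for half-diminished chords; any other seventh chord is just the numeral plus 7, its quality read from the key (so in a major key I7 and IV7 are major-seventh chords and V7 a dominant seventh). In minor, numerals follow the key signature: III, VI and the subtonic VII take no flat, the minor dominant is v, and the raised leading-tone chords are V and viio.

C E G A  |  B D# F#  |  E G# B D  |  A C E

i65 - V/V - V7 - i

C-E-G-A: root A is the tonic; minor seventh chord there is i65.
B-D#-F# is the secondary dominant of V (major triad on B): V/V.
E-G#-B-D: dominant seventh chord on E = scale degree 5 → V7.
A-C-E: minor triad on A = scale degree 1 → i.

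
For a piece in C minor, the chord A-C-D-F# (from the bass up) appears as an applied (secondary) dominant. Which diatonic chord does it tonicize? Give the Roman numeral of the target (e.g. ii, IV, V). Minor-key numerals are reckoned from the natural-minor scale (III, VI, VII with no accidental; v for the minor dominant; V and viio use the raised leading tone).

V

The chord is a dominant seventh chord on D.
A dominant resolves down a perfect fifth: D → G. In C minor, G is scale degree 5, i.e. V.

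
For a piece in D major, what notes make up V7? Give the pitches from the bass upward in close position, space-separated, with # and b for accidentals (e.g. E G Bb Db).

In D major, the dominant is A, and the diatonic chord built there is a dominant seventh chord.
That chord is spelled A-C#-E-G.

A C# E G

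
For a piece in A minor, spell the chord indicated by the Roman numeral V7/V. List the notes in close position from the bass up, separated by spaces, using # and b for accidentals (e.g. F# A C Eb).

The slash means an applied dominant: we want the dominant of V. In A minor, V is E major, and its dominant is built on B.
Building a dominant seventh chord on B gives B-D#-F#-A.

B D# F# A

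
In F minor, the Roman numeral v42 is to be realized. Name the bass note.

Bb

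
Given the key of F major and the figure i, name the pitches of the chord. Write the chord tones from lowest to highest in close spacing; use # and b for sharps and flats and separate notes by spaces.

F Ab C

i is the minor tonic, borrowed from the parallel minor. In F major that root is F.
So the chord is F-Ab-C.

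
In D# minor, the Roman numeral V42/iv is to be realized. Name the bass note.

C#

The applied chord V42/iv is rooted on D#: D#-F##-A#-C#.
The figure 42 means third inversion — the seventh is in the bass.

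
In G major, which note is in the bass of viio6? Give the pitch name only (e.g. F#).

viio in G major has root F#; the chord is F#-A-C.
The figure 6 means first inversion — the third is in the bass.

A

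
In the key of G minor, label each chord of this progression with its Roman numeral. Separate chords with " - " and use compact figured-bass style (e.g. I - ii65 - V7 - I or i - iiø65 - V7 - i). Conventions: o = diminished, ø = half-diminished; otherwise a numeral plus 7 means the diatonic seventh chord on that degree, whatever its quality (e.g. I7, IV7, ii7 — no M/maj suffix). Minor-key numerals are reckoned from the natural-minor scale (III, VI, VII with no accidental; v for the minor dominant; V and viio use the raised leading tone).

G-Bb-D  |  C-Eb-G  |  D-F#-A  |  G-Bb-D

i - iv - V - i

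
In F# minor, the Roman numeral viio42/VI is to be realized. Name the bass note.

Bb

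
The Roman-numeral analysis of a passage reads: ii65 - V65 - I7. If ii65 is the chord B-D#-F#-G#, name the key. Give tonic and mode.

F# major

ii65 is given as B-D#-F#-G# — a minor seventh chord with root G#.
ii65 on G# implies G# is the supertonic; that puts the tonic at F#, and the lowercase numeral fits major mode.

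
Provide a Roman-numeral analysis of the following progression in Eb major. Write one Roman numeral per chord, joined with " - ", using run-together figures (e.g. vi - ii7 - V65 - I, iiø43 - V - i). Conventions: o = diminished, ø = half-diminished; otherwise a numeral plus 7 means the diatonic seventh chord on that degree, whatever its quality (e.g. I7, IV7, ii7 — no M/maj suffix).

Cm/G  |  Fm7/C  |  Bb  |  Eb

Cm/G: minor triad on C = scale degree 6 → vi64.
Fm7/C has root F, degree 2 in Eb major, so ii43.
Bb: major triad on Bb = scale degree 5 → V.
Eb: major triad on Eb = scale degree 1 → I.

vi64 - ii43 - V - I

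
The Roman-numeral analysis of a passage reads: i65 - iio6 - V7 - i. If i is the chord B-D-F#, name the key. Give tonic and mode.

B minor

The anchor chord is a minor triad on B, labeled i.
If B is scale degree 1 and the mode makes that degree carry a minor triad, the tonic is B and the mode is minor.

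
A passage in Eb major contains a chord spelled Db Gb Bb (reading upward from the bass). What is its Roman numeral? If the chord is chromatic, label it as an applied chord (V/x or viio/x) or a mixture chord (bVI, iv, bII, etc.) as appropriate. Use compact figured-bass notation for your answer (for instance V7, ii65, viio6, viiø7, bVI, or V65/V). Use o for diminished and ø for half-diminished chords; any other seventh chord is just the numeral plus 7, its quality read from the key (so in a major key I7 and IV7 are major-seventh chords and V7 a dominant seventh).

Stacked in thirds the chord is Gb-Bb-Db: a major triad on Gb.
Gb is the lowered third degree of Eb major (diatonic 3 would be G). This is a major triad on the lowered third degree, borrowed from the parallel minor.
With Db in the bass the chord is in second inversion, so the figured bass is 64.

bIII64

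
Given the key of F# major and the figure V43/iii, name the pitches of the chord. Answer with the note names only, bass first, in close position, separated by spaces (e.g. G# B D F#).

B# D# E# G##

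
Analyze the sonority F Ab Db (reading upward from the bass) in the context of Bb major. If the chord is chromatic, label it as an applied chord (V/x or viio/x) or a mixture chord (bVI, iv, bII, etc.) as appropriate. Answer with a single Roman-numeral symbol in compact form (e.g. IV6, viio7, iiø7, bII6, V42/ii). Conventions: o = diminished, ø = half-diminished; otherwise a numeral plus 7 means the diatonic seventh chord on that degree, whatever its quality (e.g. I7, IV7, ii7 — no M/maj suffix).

Stacked in thirds the chord is Db-F-Ab: a major triad on Db.
Db is the lowered third degree of Bb major (diatonic 3 would be D). This is a major triad on the lowered third degree, borrowed from the parallel minor.
With F in the bass the chord is in first inversion, so the figured bass is 6.

bIII6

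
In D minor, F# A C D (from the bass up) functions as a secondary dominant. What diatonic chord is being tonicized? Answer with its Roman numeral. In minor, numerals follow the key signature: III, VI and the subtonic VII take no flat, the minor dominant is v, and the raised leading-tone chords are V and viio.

The chord is a dominant seventh chord on D.
A dominant resolves down a perfect fifth: D → G. In D minor, G is scale degree 4, i.e. iv.

iv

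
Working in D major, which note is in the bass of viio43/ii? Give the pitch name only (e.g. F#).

The applied chord viio43/ii is rooted on D#: D#-F#-A-C.
The figure 43 means second inversion — the fifth is in the bass.

A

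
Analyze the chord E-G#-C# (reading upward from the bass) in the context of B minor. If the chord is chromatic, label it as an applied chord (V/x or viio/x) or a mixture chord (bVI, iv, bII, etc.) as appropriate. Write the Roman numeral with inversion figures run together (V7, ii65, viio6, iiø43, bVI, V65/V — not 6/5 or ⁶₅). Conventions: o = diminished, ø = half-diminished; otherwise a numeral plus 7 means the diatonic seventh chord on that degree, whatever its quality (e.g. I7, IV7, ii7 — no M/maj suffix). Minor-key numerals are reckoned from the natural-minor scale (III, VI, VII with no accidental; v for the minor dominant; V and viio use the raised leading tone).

The pitches C#-E-G# form a minor triad rooted on C#.
C# is the second degree of B minor. This is the minor supertonic, borrowed from the parallel major (the Dorian ii).
With E in the bass the chord is in first inversion, so the figured bass is 6.

ii6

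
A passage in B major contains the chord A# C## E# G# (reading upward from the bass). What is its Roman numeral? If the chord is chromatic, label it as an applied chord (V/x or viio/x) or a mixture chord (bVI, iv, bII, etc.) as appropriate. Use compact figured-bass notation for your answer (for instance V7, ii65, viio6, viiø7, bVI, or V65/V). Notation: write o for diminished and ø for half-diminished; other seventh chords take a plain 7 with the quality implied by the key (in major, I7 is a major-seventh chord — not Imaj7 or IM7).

The pitches A#-C##-E#-G# form a dominant seventh chord rooted on A#.
A# is not a diatonic chord root with this quality in B major, but it lies a perfect fifth above D# (iii), so the chord functions as an applied dominant of iii.

V7/iii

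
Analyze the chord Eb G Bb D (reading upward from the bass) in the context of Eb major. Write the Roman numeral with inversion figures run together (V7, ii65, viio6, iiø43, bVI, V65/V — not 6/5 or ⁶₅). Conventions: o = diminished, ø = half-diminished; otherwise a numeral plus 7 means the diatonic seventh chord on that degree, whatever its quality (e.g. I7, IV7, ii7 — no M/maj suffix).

I7

Stacked in thirds the chord is Eb-G-Bb-D: a major seventh chord on Eb.
Eb is scale degree 1 in Eb major, and a major seventh chord on that degree is written I7.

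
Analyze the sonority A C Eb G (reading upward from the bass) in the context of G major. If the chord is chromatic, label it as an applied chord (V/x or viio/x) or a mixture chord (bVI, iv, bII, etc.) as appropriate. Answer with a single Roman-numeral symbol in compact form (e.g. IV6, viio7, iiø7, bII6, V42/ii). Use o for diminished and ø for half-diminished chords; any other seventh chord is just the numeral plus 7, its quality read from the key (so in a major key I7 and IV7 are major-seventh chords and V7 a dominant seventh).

iiø7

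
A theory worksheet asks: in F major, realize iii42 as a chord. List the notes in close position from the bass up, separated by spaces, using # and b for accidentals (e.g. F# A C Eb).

G A C E

The numeral's case and figure indicate a minor seventh chord. In F major its root, scale degree 3, is A.
Stacking thirds from A gives A-C-E-G.
The figured bass 42 indicates third inversion, placing the seventh (G) in the bass: G-A-C-E.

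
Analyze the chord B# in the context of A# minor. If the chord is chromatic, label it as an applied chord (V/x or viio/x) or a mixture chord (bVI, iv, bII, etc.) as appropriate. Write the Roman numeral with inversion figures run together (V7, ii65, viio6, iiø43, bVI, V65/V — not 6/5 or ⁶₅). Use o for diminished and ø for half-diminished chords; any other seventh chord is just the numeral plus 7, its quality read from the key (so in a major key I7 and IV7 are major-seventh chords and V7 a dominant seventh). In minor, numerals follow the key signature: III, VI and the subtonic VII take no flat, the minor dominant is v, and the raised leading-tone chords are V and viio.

V/V

The pitches B#-D##-F## form a major triad rooted on B#.
B# is not a diatonic chord root with this quality in A# minor, but it lies a perfect fifth above E# (V), so the chord functions as an applied dominant of V.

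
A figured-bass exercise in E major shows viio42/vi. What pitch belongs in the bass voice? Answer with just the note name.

The applied chord viio42/vi is rooted on B#: B#-D#-F#-A.
The figure 42 means third inversion — the seventh is in the bass.

A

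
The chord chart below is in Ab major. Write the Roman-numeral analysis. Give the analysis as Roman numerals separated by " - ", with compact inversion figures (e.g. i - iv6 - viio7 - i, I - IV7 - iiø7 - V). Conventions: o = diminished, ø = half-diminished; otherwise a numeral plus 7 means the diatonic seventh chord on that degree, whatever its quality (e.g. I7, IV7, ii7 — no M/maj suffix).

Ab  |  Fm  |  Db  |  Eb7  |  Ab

I - vi - IV - V7 - I

Ab has root Ab, degree 1 in Ab major, so I.
Fm: root F is the submediant; minor triad there is vi.
Db: root Db is the subdominant; major triad there is IV.
Eb7: dominant seventh chord on Eb = scale degree 5 → V7.
Ab: major triad on Ab = scale degree 1 → I.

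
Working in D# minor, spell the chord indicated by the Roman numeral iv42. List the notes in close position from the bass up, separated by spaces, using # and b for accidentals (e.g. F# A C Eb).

F# G# B D#

The numeral's case and figure indicate a minor seventh chord. In D# minor its root, the subdominant, is G#.
That chord is spelled G#-B-D#-F#.
With the 42 figure the chord is in third inversion; from the bass F# upward in close position it reads F#-G#-B-D#.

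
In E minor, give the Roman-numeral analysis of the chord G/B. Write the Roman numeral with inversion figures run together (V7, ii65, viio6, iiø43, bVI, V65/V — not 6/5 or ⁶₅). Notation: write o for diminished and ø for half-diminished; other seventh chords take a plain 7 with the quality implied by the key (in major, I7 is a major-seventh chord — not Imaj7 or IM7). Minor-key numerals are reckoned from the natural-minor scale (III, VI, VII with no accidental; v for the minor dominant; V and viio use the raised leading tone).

The pitches G-B-D form a major triad rooted on G.
G is scale degree 3 in E minor, and a major triad on that degree is written III.
With B in the bass the chord is in first inversion, so the figured bass is 6.

III6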